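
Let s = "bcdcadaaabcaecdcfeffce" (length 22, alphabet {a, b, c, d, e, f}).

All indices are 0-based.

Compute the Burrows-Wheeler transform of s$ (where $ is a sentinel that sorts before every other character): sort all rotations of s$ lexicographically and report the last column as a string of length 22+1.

rank  rotation                 last
    0  $bcdcadaaabcaecdcfeffce  e
    1  aaabcaecdcfeffce$bcdcad  d
    2  aabcaecdcfeffce$bcdcada  a
    3  abcaecdcfeffce$bcdcadaa  a
    4  adaaabcaecdcfeffce$bcdc  c
    5  aecdcfeffce$bcdcadaaabc  c
    6  bcaecdcfeffce$bcdcadaaa  a
    7  bcdcadaaabcaecdcfeffce$  $
    8  cadaaabcaecdcfeffce$bcd  d
    9  caecdcfeffce$bcdcadaaab  b
   10  cdcadaaabcaecdcfeffce$b  b
   11  cdcfeffce$bcdcadaaabcae  e
   12  ce$bcdcadaaabcaecdcfeff  f
   13  cfeffce$bcdcadaaabcaecd  d
   14  daaabcaecdcfeffce$bcdca  a
   15  dcadaaabcaecdcfeffce$bc  c
   16  dcfeffce$bcdcadaaabcaec  c
   17  e$bcdcadaaabcaecdcfeffc  c
   18  ecdcfeffce$bcdcadaaabca  a
   19  effce$bcdcadaaabcaecdcf  f
   20  fce$bcdcadaaabcaecdcfef  f
   21  feffce$bcdcadaaabcaecdc  c
   22  ffce$bcdcadaaabcaecdcfe  e

edaacca$dbbefdacccaffce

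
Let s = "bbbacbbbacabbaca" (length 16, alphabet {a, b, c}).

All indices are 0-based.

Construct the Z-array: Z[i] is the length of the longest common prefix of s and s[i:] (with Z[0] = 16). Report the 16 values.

Z[0]=16
i=1: i≥r, start 0; Z[1]=2 extend→box=[1,3)
i=2: min(r-i=1, Z[1]=2)=1; Z[2]=1
i=3: i≥r, start 0; Z[3]=0
i=4: i≥r, start 0; Z[4]=0
i=5: i≥r, start 0; Z[5]=5 extend→box=[5,10)
i=6: min(r-i=4, Z[1]=2)=2; Z[6]=2
i=7: min(r-i=3, Z[2]=1)=1; Z[7]=1
i=8: min(r-i=2, Z[3]=0)=0; Z[8]=0
i=9: min(r-i=1, Z[4]=0)=0; Z[9]=0
i=10: i≥r, start 0; Z[10]=0
i=11: i≥r, start 0; Z[11]=2 extend→box=[11,13)
i=12: min(r-i=1, Z[1]=2)=1; Z[12]=1
i=13: i≥r, start 0; Z[13]=0
i=14: i≥r, start 0; Z[14]=0
i=15: i≥r, start 0; Z[15]=0

[16, 2, 1, 0, 0, 5, 2, 1, 0, 0, 0, 2, 1, 0, 0, 0]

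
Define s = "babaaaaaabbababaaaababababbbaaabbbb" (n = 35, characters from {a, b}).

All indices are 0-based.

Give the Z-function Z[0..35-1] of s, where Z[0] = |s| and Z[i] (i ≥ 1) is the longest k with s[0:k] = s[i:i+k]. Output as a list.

Z[0]=35
i=1: fresh scan; Z[1]=0
i=2: fresh scan; Z[2]=2 extend→box=[2,4)
i=3: min(r-i=1, Z[1]=0)=0; Z[3]=0
i=4: fresh scan; Z[4]=0
i=5: fresh scan; Z[5]=0
i=6: fresh scan; Z[6]=0
i=7: fresh scan; Z[7]=0
i=8: fresh scan; Z[8]=0
i=9: fresh scan; Z[9]=1 extend→box=[9,10)
i=10: fresh scan; Z[10]=4 extend→box=[10,14)
i=11: min(r-i=3, Z[1]=0)=0; Z[11]=0
i=12: min(r-i=2, Z[2]=2)=2; Z[12]=7 extend→box=[12,19)
i=13: min(r-i=6, Z[1]=0)=0; Z[13]=0
i=14: min(r-i=5, Z[2]=2)=2; Z[14]=2
i=15: min(r-i=4, Z[3]=0)=0; Z[15]=0
i=16: min(r-i=3, Z[4]=0)=0; Z[16]=0
i=17: min(r-i=2, Z[5]=0)=0; Z[17]=0
i=18: min(r-i=1, Z[6]=0)=0; Z[18]=0
i=19: fresh scan; Z[19]=4 extend→box=[19,23)
i=20: min(r-i=3, Z[1]=0)=0; Z[20]=0
i=21: min(r-i=2, Z[2]=2)=2; Z[21]=4 extend→box=[21,25)
i=22: min(r-i=3, Z[1]=0)=0; Z[22]=0
i=23: min(r-i=2, Z[2]=2)=2; Z[23]=3 extend→box=[23,26)
i=24: min(r-i=2, Z[1]=0)=0; Z[24]=0
i=25: min(r-i=1, Z[2]=2)=1; Z[25]=1
i=26: fresh scan; Z[26]=1 extend→box=[26,27)
i=27: fresh scan; Z[27]=2 extend→box=[27,29)
i=28: min(r-i=1, Z[1]=0)=0; Z[28]=0
i=29: fresh scan; Z[29]=0
i=30: fresh scan; Z[30]=0
i=31: fresh scan; Z[31]=1 extend→box=[31,32)
i=32: fresh scan; Z[32]=1 extend→box=[32,33)
i=33: fresh scan; Z[33]=1 extend→box=[33,34)
i=34: fresh scan; Z[34]=1 extend→box=[34,35)

[35, 0, 2, 0, 0, 0, 0, 0, 0, 1, 4, 0, 7, 0, 2, 0, 0, 0, 0, 4, 0, 4, 0, 3, 0, 1, 1, 2, 0, 0, 0, 1, 1, 1, 1]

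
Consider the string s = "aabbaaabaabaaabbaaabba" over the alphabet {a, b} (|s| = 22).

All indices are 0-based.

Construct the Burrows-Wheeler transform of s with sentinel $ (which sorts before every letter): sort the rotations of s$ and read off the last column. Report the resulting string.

rank  rotation                 last
    0  $aabbaaabaabaaabbaaabba  a
    1  a$aabbaaabaabaaabbaaabb  b
    2  aaabaabaaabbaaabba$aabb  b
    3  aaabba$aabbaaabaabaaabb  b
    4  aaabbaaabba$aabbaaabaab  b
    5  aabaaabbaaabba$aabbaaab  b
    6  aabaabaaabbaaabba$aabba  a
    7  aabba$aabbaaabaabaaabba  a
    8  aabbaaabaabaaabbaaabba$  $
    9  aabbaaabba$aabbaaabaaba  a
   10  abaaabbaaabba$aabbaaaba  a
   11  abaabaaabbaaabba$aabbaa  a
   12  abba$aabbaaabaabaaabbaa  a
   13  abbaaabaabaaabbaaabba$a  a
   14  abbaaabba$aabbaaabaabaa  a
   15  ba$aabbaaabaabaaabbaaab  b
   16  baaabaabaaabbaaabba$aab  b
   17  baaabba$aabbaaabaabaaab  b
   18  baaabbaaabba$aabbaaabaa  a
   19  baabaaabbaaabba$aabbaaa  a
   20  bba$aabbaaabaabaaabbaaa  a
   21  bbaaabaabaaabbaaabba$aa  a
   22  bbaaabba$aabbaaabaabaaa  a

abbbbbaa$aaaaaabbbaaaaa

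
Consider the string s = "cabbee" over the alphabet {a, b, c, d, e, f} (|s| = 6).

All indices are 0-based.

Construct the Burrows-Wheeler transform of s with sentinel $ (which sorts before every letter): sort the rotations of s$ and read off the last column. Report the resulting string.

rank  rotation last
    0  $cabbee  e
    1  abbee$c  c
    2  bbee$ca  a
    3  bee$cab  b
    4  cabbee$  $
    5  e$cabbe  e
    6  ee$cabb  b

ecab$eb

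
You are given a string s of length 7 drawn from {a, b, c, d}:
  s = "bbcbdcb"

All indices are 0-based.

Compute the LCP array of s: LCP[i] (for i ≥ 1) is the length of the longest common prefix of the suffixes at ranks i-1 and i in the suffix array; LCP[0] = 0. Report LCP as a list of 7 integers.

[0, 1, 1, 1, 0, 2, 0]

sorted suffixes:
  #0 SA[0]=6  'b'
  #1 SA[1]=0  'bbcbdcb'
  #2 SA[2]=1  'bcbdcb'
  #3 SA[3]=3  'bdcb'
  #4 SA[4]=5  'cb'
  #5 SA[5]=2  'cbdcb'
  #6 SA[6]=4  'dcb'

SA = [6, 0, 1, 3, 5, 2, 4]
[i] adj suffixes → lcp
  [1] 6/0 → 1 ('b')
  [2] 0/1 → 1 ('b')
  [3] 1/3 → 1 ('b')
  [4] 3/5 → 0 ('')
  [5] 5/2 → 2 ('cb')
  [6] 2/4 → 0 ('')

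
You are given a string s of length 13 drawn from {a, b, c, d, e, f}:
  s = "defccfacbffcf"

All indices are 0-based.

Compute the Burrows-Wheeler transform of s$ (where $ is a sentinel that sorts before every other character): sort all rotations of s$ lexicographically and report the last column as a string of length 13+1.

ffcaffc$dccefb

rank  rotation        last
    0  $defccfacbffcf  f
    1  acbffcf$defccf  f
    2  bffcf$defccfac  c
    3  cbffcf$defccfa  a
    4  ccfacbffcf$def  f
    5  cf$defccfacbff  f
    6  cfacbffcf$defc  c
    7  defccfacbffcf$  $
    8  efccfacbffcf$d  d
    9  f$defccfacbffc  c
   10  facbffcf$defcc  c
   11  fccfacbffcf$de  e
   12  fcf$defccfacbf  f
   13  ffcf$defccfacb  b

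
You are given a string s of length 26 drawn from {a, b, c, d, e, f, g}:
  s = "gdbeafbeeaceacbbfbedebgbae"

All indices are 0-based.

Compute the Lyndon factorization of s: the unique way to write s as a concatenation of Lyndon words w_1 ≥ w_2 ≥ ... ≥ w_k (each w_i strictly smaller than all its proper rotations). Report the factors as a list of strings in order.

emit factor 1: 'g' (i=0, period=1)
emit factor 2: 'd' (i=1, period=1)
emit factor 3: 'be' (i=2, period=2)
emit factor 4: 'afbee' (i=4, period=5)
emit factor 5: 'ace' (i=9, period=3)
emit factor 6: 'acbbfbedebgbae' (i=12, period=14)

["g", "d", "be", "afbee", "ace", "acbbfbedebgbae"]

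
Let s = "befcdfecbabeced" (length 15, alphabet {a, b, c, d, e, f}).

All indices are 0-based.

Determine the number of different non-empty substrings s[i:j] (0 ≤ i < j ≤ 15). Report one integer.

rank→(start, suffix):
  0 → (9, 'abeced')
  1 → (8, 'babeced')
  2 → (10, 'beced')
  3 → (0, 'befcdfecbabeced')
  4 → (7, 'cbabeced')
  5 → (3, 'cdfecbabeced')
  6 → (12, 'ced')
  7 → (14, 'd')
  8 → (4, 'dfecbabeced')
  9 → (6, 'ecbabeced')
  10 → (11, 'eced')
  11 → (13, 'ed')
  12 → (1, 'efcdfecbabeced')
  13 → (2, 'fcdfecbabeced')
  14 → (5, 'fecbabeced')

SA = [9, 8, 10, 0, 7, 3, 12, 14, 4, 6, 11, 13, 1, 2, 5]
rank  pair      lcp
   1  s[9:],s[8:]  0  ''
   2  s[8:],s[10:]  1  'b'
   3  s[10:],s[0:]  2  'be'
   4  s[0:],s[7:]  0  ''
   5  s[7:],s[3:]  1  'c'
   6  s[3:],s[12:]  1  'c'
   7  s[12:],s[14:]  0  ''
   8  s[14:],s[4:]  1  'd'
   9  s[4:],s[6:]  0  ''
  10  s[6:],s[11:]  2  'ec'
  11  s[11:],s[13:]  1  'e'
  12  s[13:],s[1:]  1  'e'
  13  s[1:],s[2:]  0  ''
  14  s[2:],s[5:]  1  'f'

n(n+1)/2 = 15·16/2 = 120
Σ LCP = 0 + 0 + 1 + 2 + 0 + 1 + 1 + 0 + 1 + 0 + 2 + 1 + 1 + 0 + 1 = 11
distinct = 120 − 11 = 109

109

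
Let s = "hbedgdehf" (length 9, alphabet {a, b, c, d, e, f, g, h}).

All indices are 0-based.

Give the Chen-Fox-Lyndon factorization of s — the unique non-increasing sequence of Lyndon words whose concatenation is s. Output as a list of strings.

emit factor 1: 'h' (i=0, period=1)
emit factor 2: 'bedgdehf' (i=1, period=8)

["h", "bedgdehf"]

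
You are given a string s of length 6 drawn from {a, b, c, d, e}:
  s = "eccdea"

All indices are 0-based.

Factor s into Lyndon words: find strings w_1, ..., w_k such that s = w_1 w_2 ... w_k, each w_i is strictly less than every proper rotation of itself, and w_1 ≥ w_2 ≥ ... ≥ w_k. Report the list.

emit factor 1: 'e' (i=0, period=1)
emit factor 2: 'ccde' (i=1, period=4)
emit factor 3: 'a' (i=5, period=1)

["e", "ccde", "a"]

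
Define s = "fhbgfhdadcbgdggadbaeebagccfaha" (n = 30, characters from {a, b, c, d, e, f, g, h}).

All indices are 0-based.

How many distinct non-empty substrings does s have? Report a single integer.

439

rank | idx | suffix
   0 |  29 | a
   1 |  15 | adbaeebagccfaha
   2 |   7 | adcbgdggadbaeebagccfaha
   3 |  18 | aeebagccfaha
   4 |  22 | agccfaha
   5 |  27 | aha
   6 |  17 | baeebagccfaha
   7 |  21 | bagccfaha
   8 |  10 | bgdggadbaeebagccfaha
   9 |   2 | bgfhdadcbgdggadbaeebagccfaha
  10 |   9 | cbgdggadbaeebagccfaha
  11 |  24 | ccfaha
  12 |  25 | cfaha
  13 |   6 | dadcbgdggadbaeebagccfaha
  14 |  16 | dbaeebagccfaha
  15 |   8 | dcbgdggadbaeebagccfaha
  16 |  12 | dggadbaeebagccfaha
  17 |  20 | ebagccfaha
  18 |  19 | eebagccfaha
  19 |  26 | faha
  20 |   0 | fhbgfhdadcbgdggadbaeebagccfaha
  21 |   4 | fhdadcbgdggadbaeebagccfaha
  22 |  14 | gadbaeebagccfaha
  23 |  23 | gccfaha
  24 |  11 | gdggadbaeebagccfaha
  25 |   3 | gfhdadcbgdggadbaeebagccfaha
  26 |  13 | ggadbaeebagccfaha
  27 |  28 | ha
  28 |   1 | hbgfhdadcbgdggadbaeebagccfaha
  29 |   5 | hdadcbgdggadbaeebagccfaha

SA = [29, 15, 7, 18, 22, 27, 17, 21, 10, 2, 9, 24, 25, 6, 16, 8, 12, 20, 19, 26, 0, 4, 14, 23, 11, 3, 13, 28, 1, 5]
rank  pair      lcp
   1  s[29:],s[15:]  1  'a'
   2  s[15:],s[7:]  2  'ad'
   3  s[7:],s[18:]  1  'a'
   4  s[18:],s[22:]  1  'a'
   5  s[22:],s[27:]  1  'a'
   6  s[27:],s[17:]  0  ''
   7  s[17:],s[21:]  2  'ba'
   8  s[21:],s[10:]  1  'b'
   9  s[10:],s[2:]  2  'bg'
  10  s[2:],s[9:]  0  ''
  11  s[9:],s[24:]  1  'c'
  12  s[24:],s[25:]  1  'c'
  13  s[25:],s[6:]  0  ''
  14  s[6:],s[16:]  1  'd'
  15  s[16:],s[8:]  1  'd'
  16  s[8:],s[12:]  1  'd'
  17  s[12:],s[20:]  0  ''
  18  s[20:],s[19:]  1  'e'
  19  s[19:],s[26:]  0  ''
  20  s[26:],s[0:]  1  'f'
  21  s[0:],s[4:]  2  'fh'
  22  s[4:],s[14:]  0  ''
  23  s[14:],s[23:]  1  'g'
  24  s[23:],s[11:]  1  'g'
  25  s[11:],s[3:]  1  'g'
  26  s[3:],s[13:]  1  'g'
  27  s[13:],s[28:]  0  ''
  28  s[28:],s[1:]  1  'h'
  29  s[1:],s[5:]  1  'h'

n(n+1)/2 = 30·31/2 = 465
Σ LCP = 0 + 1 + 2 + 1 + 1 + 1 + 0 + 2 + 1 + 2 + 0 + 1 + 1 + 0 + 1 + 1 + 1 + 0 + 1 + 0 + 1 + 2 + 0 + 1 + 1 + 1 + 1 + 0 + 1 + 1 = 26
distinct = 465 − 26 = 439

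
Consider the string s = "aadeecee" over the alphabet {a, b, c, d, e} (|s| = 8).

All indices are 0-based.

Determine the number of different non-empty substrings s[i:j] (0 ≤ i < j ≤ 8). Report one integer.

31

rank | idx | suffix
   0 |   0 | aadeecee
   1 |   1 | adeecee
   2 |   5 | cee
   3 |   2 | deecee
   4 |   7 | e
   5 |   4 | ecee
   6 |   6 | ee
   7 |   3 | eecee

SA = [0, 1, 5, 2, 7, 4, 6, 3]
i: (SA[i-1],SA[i]) lcp shared
  1: (0,1) 1 'a'
  2: (1,5) 0 ''
  3: (5,2) 0 ''
  4: (2,7) 0 ''
  5: (7,4) 1 'e'
  6: (4,6) 1 'e'
  7: (6,3) 2 'ee'

n(n+1)/2 = 8·9/2 = 36
Σ LCP = 0 + 1 + 0 + 0 + 0 + 1 + 1 + 2 = 5
distinct = 36 − 5 = 31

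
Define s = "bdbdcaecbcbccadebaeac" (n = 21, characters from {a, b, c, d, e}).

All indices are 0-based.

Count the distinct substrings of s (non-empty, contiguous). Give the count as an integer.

rank | idx | suffix
   0 |  19 | ac
   1 |  13 | adebaeac
   2 |  17 | aeac
   3 |   5 | aecbcbccadebaeac
   4 |  16 | baeac
   5 |   8 | bcbccadebaeac
   6 |  10 | bccadebaeac
   7 |   0 | bdbdcaecbcbccadebaeac
   8 |   2 | bdcaecbcbccadebaeac
   9 |  20 | c
  10 |  12 | cadebaeac
  11 |   4 | caecbcbccadebaeac
  12 |   7 | cbcbccadebaeac
  13 |   9 | cbccadebaeac
  14 |  11 | ccadebaeac
  15 |   1 | dbdcaecbcbccadebaeac
  16 |   3 | dcaecbcbccadebaeac
  17 |  14 | debaeac
  18 |  18 | eac
  19 |  15 | ebaeac
  20 |   6 | ecbcbccadebaeac

SA = [19, 13, 17, 5, 16, 8, 10, 0, 2, 20, 12, 4, 7, 9, 11, 1, 3, 14, 18, 15, 6]
rank  pair      lcp
   1  s[19:],s[13:]  1  'a'
   2  s[13:],s[17:]  1  'a'
   3  s[17:],s[5:]  2  'ae'
   4  s[5:],s[16:]  0  ''
   5  s[16:],s[8:]  1  'b'
   6  s[8:],s[10:]  2  'bc'
   7  s[10:],s[0:]  1  'b'
   8  s[0:],s[2:]  2  'bd'
   9  s[2:],s[20:]  0  ''
  10  s[20:],s[12:]  1  'c'
  11  s[12:],s[4:]  2  'ca'
  12  s[4:],s[7:]  1  'c'
  13  s[7:],s[9:]  3  'cbc'
  14  s[9:],s[11:]  1  'c'
  15  s[11:],s[1:]  0  ''
  16  s[1:],s[3:]  1  'd'
  17  s[3:],s[14:]  1  'd'
  18  s[14:],s[18:]  0  ''
  19  s[18:],s[15:]  1  'e'
  20  s[15:],s[6:]  1  'e'

n(n+1)/2 = 21·22/2 = 231
Σ LCP = 0 + 1 + 1 + 2 + 0 + 1 + 2 + 1 + 2 + 0 + 1 + 2 + 1 + 3 + 1 + 0 + 1 + 1 + 0 + 1 + 1 = 22
distinct = 231 − 22 = 209

209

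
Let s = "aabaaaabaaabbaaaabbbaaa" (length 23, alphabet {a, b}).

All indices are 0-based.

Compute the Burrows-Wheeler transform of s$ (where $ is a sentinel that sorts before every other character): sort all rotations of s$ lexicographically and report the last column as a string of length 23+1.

rank  rotation                  last
    0  $aabaaaabaaabbaaaabbbaaa  a
    1  a$aabaaaabaaabbaaaabbbaa  a
    2  aa$aabaaaabaaabbaaaabbba  a
    3  aaa$aabaaaabaaabbaaaabbb  b
    4  aaaabaaabbaaaabbbaaa$aab  b
    5  aaaabbbaaa$aabaaaabaaabb  b
    6  aaabaaabbaaaabbbaaa$aaba  a
    7  aaabbaaaabbbaaa$aabaaaab  b
    8  aaabbbaaa$aabaaaabaaabba  a
    9  aabaaaabaaabbaaaabbbaaa$  $
   10  aabaaabbaaaabbbaaa$aabaa  a
   11  aabbaaaabbbaaa$aabaaaaba  a
   12  aabbbaaa$aabaaaabaaabbaa  a
   13  abaaaabaaabbaaaabbbaaa$a  a
   14  abaaabbaaaabbbaaa$aabaaa  a
   15  abbaaaabbbaaa$aabaaaabaa  a
   16  abbbaaa$aabaaaabaaabbaaa  a
   17  baaa$aabaaaabaaabbaaaabb  b
   18  baaaabaaabbaaaabbbaaa$aa  a
   19  baaaabbbaaa$aabaaaabaaab  b
   20  baaabbaaaabbbaaa$aabaaaa  a
   21  bbaaa$aabaaaabaaabbaaaab  b
   22  bbaaaabbbaaa$aabaaaabaaa  a
   23  bbbaaa$aabaaaabaaabbaaaa  a

aaabbbaba$aaaaaaabababaa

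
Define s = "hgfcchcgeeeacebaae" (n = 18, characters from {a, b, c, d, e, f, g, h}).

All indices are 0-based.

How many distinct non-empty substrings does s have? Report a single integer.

rank→(start, suffix):
  0 → (15, 'aae')
  1 → (11, 'acebaae')
  2 → (16, 'ae')
  3 → (14, 'baae')
  4 → (3, 'cchcgeeeacebaae')
  5 → (12, 'cebaae')
  6 → (6, 'cgeeeacebaae')
  7 → (4, 'chcgeeeacebaae')
  8 → (17, 'e')
  9 → (10, 'eacebaae')
  10 → (13, 'ebaae')
  11 → (9, 'eeacebaae')
  12 → (8, 'eeeacebaae')
  13 → (2, 'fcchcgeeeacebaae')
  14 → (7, 'geeeacebaae')
  15 → (1, 'gfcchcgeeeacebaae')
  16 → (5, 'hcgeeeacebaae')
  17 → (0, 'hgfcchcgeeeacebaae')

SA = [15, 11, 16, 14, 3, 12, 6, 4, 17, 10, 13, 9, 8, 2, 7, 1, 5, 0]
rank  pair      lcp
   1  s[15:],s[11:]  1  'a'
   2  s[11:],s[16:]  1  'a'
   3  s[16:],s[14:]  0  ''
   4  s[14:],s[3:]  0  ''
   5  s[3:],s[12:]  1  'c'
   6  s[12:],s[6:]  1  'c'
   7  s[6:],s[4:]  1  'c'
   8  s[4:],s[17:]  0  ''
   9  s[17:],s[10:]  1  'e'
  10  s[10:],s[13:]  1  'e'
  11  s[13:],s[9:]  1  'e'
  12  s[9:],s[8:]  2  'ee'
  13  s[8:],s[2:]  0  ''
  14  s[2:],s[7:]  0  ''
  15  s[7:],s[1:]  1  'g'
  16  s[1:],s[5:]  0  ''
  17  s[5:],s[0:]  1  'h'

n(n+1)/2 = 18·19/2 = 171
Σ LCP = 0 + 1 + 1 + 0 + 0 + 1 + 1 + 1 + 0 + 1 + 1 + 1 + 2 + 0 + 0 + 1 + 0 + 1 = 12
distinct = 171 − 12 = 159

159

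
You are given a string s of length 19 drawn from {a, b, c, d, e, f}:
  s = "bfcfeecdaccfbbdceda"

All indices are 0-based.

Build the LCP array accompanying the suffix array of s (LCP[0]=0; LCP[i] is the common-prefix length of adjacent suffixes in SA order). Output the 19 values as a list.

[0, 1, 0, 1, 1, 0, 1, 1, 1, 2, 0, 2, 1, 0, 1, 1, 0, 1, 1]

rank | idx | suffix
   0 |  18 | a
   1 |   8 | accfbbdceda
   2 |  12 | bbdceda
   3 |  13 | bdceda
   4 |   0 | bfcfeecdaccfbbdceda
   5 |   9 | ccfbbdceda
   6 |   6 | cdaccfbbdceda
   7 |  15 | ceda
   8 |  10 | cfbbdceda
   9 |   2 | cfeecdaccfbbdceda
  10 |  17 | da
  11 |   7 | daccfbbdceda
  12 |  14 | dceda
  13 |   5 | ecdaccfbbdceda
  14 |  16 | eda
  15 |   4 | eecdaccfbbdceda
  16 |  11 | fbbdceda
  17 |   1 | fcfeecdaccfbbdceda
  18 |   3 | feecdaccfbbdceda

SA = [18, 8, 12, 13, 0, 9, 6, 15, 10, 2, 17, 7, 14, 5, 16, 4, 11, 1, 3]
rank  pair      lcp
   1  s[18:],s[8:]  1  'a'
   2  s[8:],s[12:]  0  ''
   3  s[12:],s[13:]  1  'b'
   4  s[13:],s[0:]  1  'b'
   5  s[0:],s[9:]  0  ''
   6  s[9:],s[6:]  1  'c'
   7  s[6:],s[15:]  1  'c'
   8  s[15:],s[10:]  1  'c'
   9  s[10:],s[2:]  2  'cf'
  10  s[2:],s[17:]  0  ''
  11  s[17:],s[7:]  2  'da'
  12  s[7:],s[14:]  1  'd'
  13  s[14:],s[5:]  0  ''
  14  s[5:],s[16:]  1  'e'
  15  s[16:],s[4:]  1  'e'
  16  s[4:],s[11:]  0  ''
  17  s[11:],s[1:]  1  'f'
  18  s[1:],s[3:]  1  'f'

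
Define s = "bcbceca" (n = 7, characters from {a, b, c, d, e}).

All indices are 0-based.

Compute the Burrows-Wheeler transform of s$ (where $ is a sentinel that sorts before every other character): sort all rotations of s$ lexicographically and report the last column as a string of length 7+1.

rank  rotation  last
    0  $bcbceca  a
    1  a$bcbcec  c
    2  bcbceca$  $
    3  bceca$bc  c
    4  ca$bcbce  e
    5  cbceca$b  b
    6  ceca$bcb  b
    7  eca$bcbc  c

ac$cebbc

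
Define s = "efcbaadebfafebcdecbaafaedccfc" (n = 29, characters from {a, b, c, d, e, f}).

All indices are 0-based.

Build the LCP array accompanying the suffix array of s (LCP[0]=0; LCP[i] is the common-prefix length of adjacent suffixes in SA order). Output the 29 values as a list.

[0, 2, 1, 1, 1, 2, 0, 3, 1, 1, 0, 1, 4, 1, 1, 1, 0, 1, 2, 0, 2, 1, 1, 1, 0, 2, 1, 2, 1]

rank | idx | suffix
   0 |   4 | aadebfafebcdecbaafaedccfc
   1 |  19 | aafaedccfc
   2 |   5 | adebfafebcdecbaafaedccfc
   3 |  22 | aedccfc
   4 |  20 | afaedccfc
   5 |  10 | afebcdecbaafaedccfc
   6 |   3 | baadebfafebcdecbaafaedccfc
   7 |  18 | baafaedccfc
   8 |  13 | bcdecbaafaedccfc
   9 |   8 | bfafebcdecbaafaedccfc
  10 |  28 | c
  11 |   2 | cbaadebfafebcdecbaafaedccfc
  12 |  17 | cbaafaedccfc
  13 |  25 | ccfc
  14 |  14 | cdecbaafaedccfc
  15 |  26 | cfc
  16 |  24 | dccfc
  17 |   6 | debfafebcdecbaafaedccfc
  18 |  15 | decbaafaedccfc
  19 |  12 | ebcdecbaafaedccfc
  20 |   7 | ebfafebcdecbaafaedccfc
  21 |  16 | ecbaafaedccfc
  22 |  23 | edccfc
  23 |   0 | efcbaadebfafebcdecbaafaedccfc
  24 |  21 | faedccfc
  25 |   9 | fafebcdecbaafaedccfc
  26 |  27 | fc
  27 |   1 | fcbaadebfafebcdecbaafaedccfc
  28 |  11 | febcdecbaafaedccfc

SA = [4, 19, 5, 22, 20, 10, 3, 18, 13, 8, 28, 2, 17, 25, 14, 26, 24, 6, 15, 12, 7, 16, 23, 0, 21, 9, 27, 1, 11]
i: (SA[i-1],SA[i]) lcp shared
  1: (4,19) 2 'aa'
  2: (19,5) 1 'a'
  3: (5,22) 1 'a'
  4: (22,20) 1 'a'
  5: (20,10) 2 'af'
  6: (10,3) 0 ''
  7: (3,18) 3 'baa'
  8: (18,13) 1 'b'
  9: (13,8) 1 'b'
  10: (8,28) 0 ''
  11: (28,2) 1 'c'
  12: (2,17) 4 'cbaa'
  13: (17,25) 1 'c'
  14: (25,14) 1 'c'
  15: (14,26) 1 'c'
  16: (26,24) 0 ''
  17: (24,6) 1 'd'
  18: (6,15) 2 'de'
  19: (15,12) 0 ''
  20: (12,7) 2 'eb'
  21: (7,16) 1 'e'
  22: (16,23) 1 'e'
  23: (23,0) 1 'e'
  24: (0,21) 0 ''
  25: (21,9) 2 'fa'
  26: (9,27) 1 'f'
  27: (27,1) 2 'fc'
  28: (1,11) 1 'f'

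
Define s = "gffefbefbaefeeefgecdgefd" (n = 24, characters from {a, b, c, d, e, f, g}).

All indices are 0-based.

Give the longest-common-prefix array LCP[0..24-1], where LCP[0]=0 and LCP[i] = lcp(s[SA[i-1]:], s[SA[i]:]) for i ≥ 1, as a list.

sorted suffixes:
  #0 SA[0]=9  'aefeeefgecdgefd'
  #1 SA[1]=8  'baefeeefgecdgefd'
  #2 SA[2]=5  'befbaefeeefgecdgefd'
  #3 SA[3]=18  'cdgefd'
  #4 SA[4]=23  'd'
  #5 SA[5]=19  'dgefd'
  #6 SA[6]=17  'ecdgefd'
  #7 SA[7]=12  'eeefgecdgefd'
  #8 SA[8]=13  'eefgecdgefd'
  #9 SA[9]=6  'efbaefeeefgecdgefd'
  #10 SA[10]=3  'efbefbaefeeefgecdgefd'
  #11 SA[11]=21  'efd'
  #12 SA[12]=10  'efeeefgecdgefd'
  #13 SA[13]=14  'efgecdgefd'
  #14 SA[14]=7  'fbaefeeefgecdgefd'
  #15 SA[15]=4  'fbefbaefeeefgecdgefd'
  #16 SA[16]=22  'fd'
  #17 SA[17]=11  'feeefgecdgefd'
  #18 SA[18]=2  'fefbefbaefeeefgecdgefd'
  #19 SA[19]=1  'ffefbefbaefeeefgecdgefd'
  #20 SA[20]=15  'fgecdgefd'
  #21 SA[21]=16  'gecdgefd'
  #22 SA[22]=20  'gefd'
  #23 SA[23]=0  'gffefbefbaefeeefgecdgefd'

SA = [9, 8, 5, 18, 23, 19, 17, 12, 13, 6, 3, 21, 10, 14, 7, 4, 22, 11, 2, 1, 15, 16, 20, 0]
i: (SA[i-1],SA[i]) lcp shared
  1: (9,8) 0 ''
  2: (8,5) 1 'b'
  3: (5,18) 0 ''
  4: (18,23) 0 ''
  5: (23,19) 1 'd'
  6: (19,17) 0 ''
  7: (17,12) 1 'e'
  8: (12,13) 2 'ee'
  9: (13,6) 1 'e'
  10: (6,3) 3 'efb'
  11: (3,21) 2 'ef'
  12: (21,10) 2 'ef'
  13: (10,14) 2 'ef'
  14: (14,7) 0 ''
  15: (7,4) 2 'fb'
  16: (4,22) 1 'f'
  17: (22,11) 1 'f'
  18: (11,2) 2 'fe'
  19: (2,1) 1 'f'
  20: (1,15) 1 'f'
  21: (15,16) 0 ''
  22: (16,20) 2 'ge'
  23: (20,0) 1 'g'

[0, 0, 1, 0, 0, 1, 0, 1, 2, 1, 3, 2, 2, 2, 0, 2, 1, 1, 2, 1, 1, 0, 2, 1]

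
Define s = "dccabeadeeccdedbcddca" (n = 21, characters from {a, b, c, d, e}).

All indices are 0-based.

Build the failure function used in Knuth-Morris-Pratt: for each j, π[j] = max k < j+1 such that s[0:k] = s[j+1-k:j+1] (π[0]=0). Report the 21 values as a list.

[0, 0, 0, 0, 0, 0, 0, 1, 0, 0, 0, 0, 1, 0, 1, 0, 0, 1, 1, 2, 0]

π[0] = 0
j=1 s[j]='c': π[1]=0 (border '')
j=2 s[j]='c': π[2]=0 (border '')
j=3 s[j]='a': π[3]=0 (border '')
j=4 s[j]='b': π[4]=0 (border '')
j=5 s[j]='e': π[5]=0 (border '')
j=6 s[j]='a': π[6]=0 (border '')
j=7 s[j]='d': π[7]=1 (border 'd')
j=8 s[j]='e': k: 1→0; π[8]=0 (border '')
j=9 s[j]='e': π[9]=0 (border '')
j=10 s[j]='c': π[10]=0 (border '')
j=11 s[j]='c': π[11]=0 (border '')
j=12 s[j]='d': π[12]=1 (border 'd')
j=13 s[j]='e': k: 1→0; π[13]=0 (border '')
j=14 s[j]='d': π[14]=1 (border 'd')
j=15 s[j]='b': k: 1→0; π[15]=0 (border '')
j=16 s[j]='c': π[16]=0 (border '')
j=17 s[j]='d': π[17]=1 (border 'd')
j=18 s[j]='d': k: 1→0; π[18]=1 (border 'd')
j=19 s[j]='c': π[19]=2 (border 'dc')
j=20 s[j]='a': k: 2→0; π[20]=0 (border '')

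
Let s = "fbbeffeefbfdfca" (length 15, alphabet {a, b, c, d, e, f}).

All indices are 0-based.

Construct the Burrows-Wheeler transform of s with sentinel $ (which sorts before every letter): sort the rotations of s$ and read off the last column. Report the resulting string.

rank  rotation          last
    0  $fbbeffeefbfdfca  a
    1  a$fbbeffeefbfdfc  c
    2  bbeffeefbfdfca$f  f
    3  beffeefbfdfca$fb  b
    4  bfdfca$fbbeffeef  f
    5  ca$fbbeffeefbfdf  f
    6  dfca$fbbeffeefbf  f
    7  eefbfdfca$fbbeff  f
    8  efbfdfca$fbbeffe  e
    9  effeefbfdfca$fbb  b
   10  fbbeffeefbfdfca$  $
   11  fbfdfca$fbbeffee  e
   12  fca$fbbeffeefbfd  d
   13  fdfca$fbbeffeefb  b
   14  feefbfdfca$fbbef  f
   15  ffeefbfdfca$fbbe  e

acfbffffeb$edbfe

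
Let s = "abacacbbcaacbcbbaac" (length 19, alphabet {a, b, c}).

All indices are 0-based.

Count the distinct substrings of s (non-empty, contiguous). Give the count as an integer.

161

rank→(start, suffix):
  0 → (16, 'aac')
  1 → (9, 'aacbcbbaac')
  2 → (0, 'abacacbbcaacbcbbaac')
  3 → (17, 'ac')
  4 → (2, 'acacbbcaacbcbbaac')
  5 → (4, 'acbbcaacbcbbaac')
  6 → (10, 'acbcbbaac')
  7 → (15, 'baac')
  8 → (1, 'bacacbbcaacbcbbaac')
  9 → (14, 'bbaac')
  10 → (6, 'bbcaacbcbbaac')
  11 → (7, 'bcaacbcbbaac')
  12 → (12, 'bcbbaac')
  13 → (18, 'c')
  14 → (8, 'caacbcbbaac')
  15 → (3, 'cacbbcaacbcbbaac')
  16 → (13, 'cbbaac')
  17 → (5, 'cbbcaacbcbbaac')
  18 → (11, 'cbcbbaac')

SA = [16, 9, 0, 17, 2, 4, 10, 15, 1, 14, 6, 7, 12, 18, 8, 3, 13, 5, 11]
rank  pair      lcp
   1  s[16:],s[9:]  3  'aac'
   2  s[9:],s[0:]  1  'a'
   3  s[0:],s[17:]  1  'a'
   4  s[17:],s[2:]  2  'ac'
   5  s[2:],s[4:]  2  'ac'
   6  s[4:],s[10:]  3  'acb'
   7  s[10:],s[15:]  0  ''
   8  s[15:],s[1:]  2  'ba'
   9  s[1:],s[14:]  1  'b'
  10  s[14:],s[6:]  2  'bb'
  11  s[6:],s[7:]  1  'b'
  12  s[7:],s[12:]  2  'bc'
  13  s[12:],s[18:]  0  ''
  14  s[18:],s[8:]  1  'c'
  15  s[8:],s[3:]  2  'ca'
  16  s[3:],s[13:]  1  'c'
  17  s[13:],s[5:]  3  'cbb'
  18  s[5:],s[11:]  2  'cb'

n(n+1)/2 = 19·20/2 = 190
Σ LCP = 0 + 3 + 1 + 1 + 2 + 2 + 3 + 0 + 2 + 1 + 2 + 1 + 2 + 0 + 1 + 2 + 1 + 3 + 2 = 29
distinct = 190 − 29 = 161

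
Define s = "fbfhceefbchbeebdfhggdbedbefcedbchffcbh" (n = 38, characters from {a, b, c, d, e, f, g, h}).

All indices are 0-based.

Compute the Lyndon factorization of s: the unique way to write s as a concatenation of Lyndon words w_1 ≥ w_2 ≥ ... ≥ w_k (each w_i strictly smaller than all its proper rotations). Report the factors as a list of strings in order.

["f", "bfhceef", "bchbeebdfhggdbedbefcedbchffcbh"]

emit factor 1: 'f' (i=0, period=1)
emit factor 2: 'bfhceef' (i=1, period=7)
emit factor 3: 'bchbeebdfhggdbedbefcedbchffcbh' (i=8, period=30)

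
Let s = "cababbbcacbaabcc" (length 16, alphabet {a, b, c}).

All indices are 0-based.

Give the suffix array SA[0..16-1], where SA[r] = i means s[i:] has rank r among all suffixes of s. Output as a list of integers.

[11, 1, 3, 12, 8, 10, 2, 4, 5, 6, 13, 15, 0, 7, 9, 14]

sorted suffixes:
  #0 SA[0]=11  'aabcc'
  #1 SA[1]=1  'ababbbcacbaabcc'
  #2 SA[2]=3  'abbbcacbaabcc'
  #3 SA[3]=12  'abcc'
  #4 SA[4]=8  'acbaabcc'
  #5 SA[5]=10  'baabcc'
  #6 SA[6]=2  'babbbcacbaabcc'
  #7 SA[7]=4  'bbbcacbaabcc'
  #8 SA[8]=5  'bbcacbaabcc'
  #9 SA[9]=6  'bcacbaabcc'
  #10 SA[10]=13  'bcc'
  #11 SA[11]=15  'c'
  #12 SA[12]=0  'cababbbcacbaabcc'
  #13 SA[13]=7  'cacbaabcc'
  #14 SA[14]=9  'cbaabcc'
  #15 SA[15]=14  'cc'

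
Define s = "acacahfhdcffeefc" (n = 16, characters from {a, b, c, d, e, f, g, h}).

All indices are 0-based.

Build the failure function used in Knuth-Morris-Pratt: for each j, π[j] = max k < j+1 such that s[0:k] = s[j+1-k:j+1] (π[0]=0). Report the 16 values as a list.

[0, 0, 1, 2, 3, 0, 0, 0, 0, 0, 0, 0, 0, 0, 0, 0]

π[0] = 0
j=1 s[j]='c': π[1]=0 (border '')
j=2 s[j]='a': π[2]=1 (border 'a')
j=3 s[j]='c': π[3]=2 (border 'ac')
j=4 s[j]='a': π[4]=3 (border 'aca')
j=5 s[j]='h': k: 3→1→0; π[5]=0 (border '')
j=6 s[j]='f': π[6]=0 (border '')
j=7 s[j]='h': π[7]=0 (border '')
j=8 s[j]='d': π[8]=0 (border '')
j=9 s[j]='c': π[9]=0 (border '')
j=10 s[j]='f': π[10]=0 (border '')
j=11 s[j]='f': π[11]=0 (border '')
j=12 s[j]='e': π[12]=0 (border '')
j=13 s[j]='e': π[13]=0 (border '')
j=14 s[j]='f': π[14]=0 (border '')
j=15 s[j]='c': π[15]=0 (border '')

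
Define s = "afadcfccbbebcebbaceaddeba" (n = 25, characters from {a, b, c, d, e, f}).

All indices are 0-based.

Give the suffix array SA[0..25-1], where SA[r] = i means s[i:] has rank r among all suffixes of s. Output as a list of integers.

[24, 16, 2, 19, 0, 23, 15, 14, 8, 11, 9, 7, 6, 17, 12, 4, 3, 20, 21, 18, 22, 13, 10, 1, 5]

rank | idx | suffix
   0 |  24 | a
   1 |  16 | aceaddeba
   2 |   2 | adcfccbbebcebbaceaddeba
   3 |  19 | addeba
   4 |   0 | afadcfccbbebcebbaceaddeba
   5 |  23 | ba
   6 |  15 | baceaddeba
   7 |  14 | bbaceaddeba
   8 |   8 | bbebcebbaceaddeba
   9 |  11 | bcebbaceaddeba
  10 |   9 | bebcebbaceaddeba
  11 |   7 | cbbebcebbaceaddeba
  12 |   6 | ccbbebcebbaceaddeba
  13 |  17 | ceaddeba
  14 |  12 | cebbaceaddeba
  15 |   4 | cfccbbebcebbaceaddeba
  16 |   3 | dcfccbbebcebbaceaddeba
  17 |  20 | ddeba
  18 |  21 | deba
  19 |  18 | eaddeba
  20 |  22 | eba
  21 |  13 | ebbaceaddeba
  22 |  10 | ebcebbaceaddeba
  23 |   1 | fadcfccbbebcebbaceaddeba
  24 |   5 | fccbbebcebbaceaddeba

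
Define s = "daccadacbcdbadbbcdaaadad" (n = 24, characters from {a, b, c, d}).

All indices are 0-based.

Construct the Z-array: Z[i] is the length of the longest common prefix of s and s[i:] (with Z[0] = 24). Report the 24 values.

[24, 0, 0, 0, 0, 3, 0, 0, 0, 0, 1, 0, 0, 1, 0, 0, 0, 2, 0, 0, 0, 2, 0, 1]

Z[0]=24
i=1: i≥r, start 0; Z[1]=0
i=2: i≥r, start 0; Z[2]=0
i=3: i≥r, start 0; Z[3]=0
i=4: i≥r, start 0; Z[4]=0
i=5: i≥r, start 0; Z[5]=3 scan→box=[5,8)
i=6: min(r-i=2, Z[1]=0)=0; Z[6]=0
i=7: min(r-i=1, Z[2]=0)=0; Z[7]=0
i=8: i≥r, start 0; Z[8]=0
i=9: i≥r, start 0; Z[9]=0
i=10: i≥r, start 0; Z[10]=1 scan→box=[10,11)
i=11: i≥r, start 0; Z[11]=0
i=12: i≥r, start 0; Z[12]=0
i=13: i≥r, start 0; Z[13]=1 scan→box=[13,14)
i=14: i≥r, start 0; Z[14]=0
i=15: i≥r, start 0; Z[15]=0
i=16: i≥r, start 0; Z[16]=0
i=17: i≥r, start 0; Z[17]=2 scan→box=[17,19)
i=18: min(r-i=1, Z[1]=0)=0; Z[18]=0
i=19: i≥r, start 0; Z[19]=0
i=20: i≥r, start 0; Z[20]=0
i=21: i≥r, start 0; Z[21]=2 scan→box=[21,23)
i=22: min(r-i=1, Z[1]=0)=0; Z[22]=0
i=23: i≥r, start 0; Z[23]=1 scan→box=[23,24)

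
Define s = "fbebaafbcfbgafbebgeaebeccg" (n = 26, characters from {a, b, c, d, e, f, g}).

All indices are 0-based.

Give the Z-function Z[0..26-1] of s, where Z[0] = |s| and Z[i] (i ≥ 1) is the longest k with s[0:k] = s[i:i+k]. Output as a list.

[26, 0, 0, 0, 0, 0, 2, 0, 0, 2, 0, 0, 0, 4, 0, 0, 0, 0, 0, 0, 0, 0, 0, 0, 0, 0]

Z[0]=26
i=1: outside box; Z[1]=0
i=2: outside box; Z[2]=0
i=3: outside box; Z[3]=0
i=4: outside box; Z[4]=0
i=5: outside box; Z[5]=0
i=6: outside box; Z[6]=2 scan→box=[6,8)
i=7: min(r-i=1, Z[1]=0)=0; Z[7]=0
i=8: outside box; Z[8]=0
i=9: outside box; Z[9]=2 scan→box=[9,11)
i=10: min(r-i=1, Z[1]=0)=0; Z[10]=0
i=11: outside box; Z[11]=0
i=12: outside box; Z[12]=0
i=13: outside box; Z[13]=4 scan→box=[13,17)
i=14: min(r-i=3, Z[1]=0)=0; Z[14]=0
i=15: min(r-i=2, Z[2]=0)=0; Z[15]=0
i=16: min(r-i=1, Z[3]=0)=0; Z[16]=0
i=17: outside box; Z[17]=0
i=18: outside box; Z[18]=0
i=19: outside box; Z[19]=0
i=20: outside box; Z[20]=0
i=21: outside box; Z[21]=0
i=22: outside box; Z[22]=0
i=23: outside box; Z[23]=0
i=24: outside box; Z[24]=0
i=25: outside box; Z[25]=0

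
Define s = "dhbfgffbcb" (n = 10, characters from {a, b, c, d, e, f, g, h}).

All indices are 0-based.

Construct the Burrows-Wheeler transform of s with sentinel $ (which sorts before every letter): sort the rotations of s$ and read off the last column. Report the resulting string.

rank  rotation     last
    0  $dhbfgffbcb  b
    1  b$dhbfgffbc  c
    2  bcb$dhbfgff  f
    3  bfgffbcb$dh  h
    4  cb$dhbfgffb  b
    5  dhbfgffbcb$  $
    6  fbcb$dhbfgf  f
    7  ffbcb$dhbfg  g
    8  fgffbcb$dhb  b
    9  gffbcb$dhbf  f
   10  hbfgffbcb$d  d

bcfhb$fgbfd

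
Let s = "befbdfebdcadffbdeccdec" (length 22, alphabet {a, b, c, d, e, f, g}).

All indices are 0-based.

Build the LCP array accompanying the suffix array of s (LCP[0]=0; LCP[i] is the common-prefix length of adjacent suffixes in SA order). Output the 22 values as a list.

sorted suffixes:
  #0 SA[0]=10  'adffbdeccdec'
  #1 SA[1]=7  'bdcadffbdeccdec'
  #2 SA[2]=14  'bdeccdec'
  #3 SA[3]=3  'bdfebdcadffbdeccdec'
  #4 SA[4]=0  'befbdfebdcadffbdeccdec'
  #5 SA[5]=21  'c'
  #6 SA[6]=9  'cadffbdeccdec'
  #7 SA[7]=17  'ccdec'
  #8 SA[8]=18  'cdec'
  #9 SA[9]=8  'dcadffbdeccdec'
  #10 SA[10]=19  'dec'
  #11 SA[11]=15  'deccdec'
  #12 SA[12]=4  'dfebdcadffbdeccdec'
  #13 SA[13]=11  'dffbdeccdec'
  #14 SA[14]=6  'ebdcadffbdeccdec'
  #15 SA[15]=20  'ec'
  #16 SA[16]=16  'eccdec'
  #17 SA[17]=1  'efbdfebdcadffbdeccdec'
  #18 SA[18]=13  'fbdeccdec'
  #19 SA[19]=2  'fbdfebdcadffbdeccdec'
  #20 SA[20]=5  'febdcadffbdeccdec'
  #21 SA[21]=12  'ffbdeccdec'

SA = [10, 7, 14, 3, 0, 21, 9, 17, 18, 8, 19, 15, 4, 11, 6, 20, 16, 1, 13, 2, 5, 12]
[i] adj suffixes → lcp
  [1] 10/7 → 0 ('')
  [2] 7/14 → 2 ('bd')
  [3] 14/3 → 2 ('bd')
  [4] 3/0 → 1 ('b')
  [5] 0/21 → 0 ('')
  [6] 21/9 → 1 ('c')
  [7] 9/17 → 1 ('c')
  [8] 17/18 → 1 ('c')
  [9] 18/8 → 0 ('')
  [10] 8/19 → 1 ('d')
  [11] 19/15 → 3 ('dec')
  [12] 15/4 → 1 ('d')
  [13] 4/11 → 2 ('df')
  [14] 11/6 → 0 ('')
  [15] 6/20 → 1 ('e')
  [16] 20/16 → 2 ('ec')
  [17] 16/1 → 1 ('e')
  [18] 1/13 → 0 ('')
  [19] 13/2 → 3 ('fbd')
  [20] 2/5 → 1 ('f')
  [21] 5/12 → 1 ('f')

[0, 0, 2, 2, 1, 0, 1, 1, 1, 0, 1, 3, 1, 2, 0, 1, 2, 1, 0, 3, 1, 1]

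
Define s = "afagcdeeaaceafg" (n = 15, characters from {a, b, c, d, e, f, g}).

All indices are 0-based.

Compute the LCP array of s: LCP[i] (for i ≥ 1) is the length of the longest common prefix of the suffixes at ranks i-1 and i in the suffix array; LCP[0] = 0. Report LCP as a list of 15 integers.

rank | idx | suffix
   0 |   8 | aaceafg
   1 |   9 | aceafg
   2 |   0 | afagcdeeaaceafg
   3 |  12 | afg
   4 |   2 | agcdeeaaceafg
   5 |   4 | cdeeaaceafg
   6 |  10 | ceafg
   7 |   5 | deeaaceafg
   8 |   7 | eaaceafg
   9 |  11 | eafg
  10 |   6 | eeaaceafg
  11 |   1 | fagcdeeaaceafg
  12 |  13 | fg
  13 |  14 | g
  14 |   3 | gcdeeaaceafg

SA = [8, 9, 0, 12, 2, 4, 10, 5, 7, 11, 6, 1, 13, 14, 3]
i: (SA[i-1],SA[i]) lcp shared
  1: (8,9) 1 'a'
  2: (9,0) 1 'a'
  3: (0,12) 2 'af'
  4: (12,2) 1 'a'
  5: (2,4) 0 ''
  6: (4,10) 1 'c'
  7: (10,5) 0 ''
  8: (5,7) 0 ''
  9: (7,11) 2 'ea'
  10: (11,6) 1 'e'
  11: (6,1) 0 ''
  12: (1,13) 1 'f'
  13: (13,14) 0 ''
  14: (14,3) 1 'g'

[0, 1, 1, 2, 1, 0, 1, 0, 0, 2, 1, 0, 1, 0, 1]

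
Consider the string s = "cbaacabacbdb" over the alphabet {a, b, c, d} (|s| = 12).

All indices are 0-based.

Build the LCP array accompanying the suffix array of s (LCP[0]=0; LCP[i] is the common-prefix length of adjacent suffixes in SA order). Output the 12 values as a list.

[0, 1, 1, 2, 0, 1, 2, 1, 0, 1, 2, 0]

sorted suffixes:
  #0 SA[0]=2  'aacabacbdb'
  #1 SA[1]=5  'abacbdb'
  #2 SA[2]=3  'acabacbdb'
  #3 SA[3]=7  'acbdb'
  #4 SA[4]=11  'b'
  #5 SA[5]=1  'baacabacbdb'
  #6 SA[6]=6  'bacbdb'
  #7 SA[7]=9  'bdb'
  #8 SA[8]=4  'cabacbdb'
  #9 SA[9]=0  'cbaacabacbdb'
  #10 SA[10]=8  'cbdb'
  #11 SA[11]=10  'db'

SA = [2, 5, 3, 7, 11, 1, 6, 9, 4, 0, 8, 10]
i: (SA[i-1],SA[i]) lcp shared
  1: (2,5) 1 'a'
  2: (5,3) 1 'a'
  3: (3,7) 2 'ac'
  4: (7,11) 0 ''
  5: (11,1) 1 'b'
  6: (1,6) 2 'ba'
  7: (6,9) 1 'b'
  8: (9,4) 0 ''
  9: (4,0) 1 'c'
  10: (0,8) 2 'cb'
  11: (8,10) 0 ''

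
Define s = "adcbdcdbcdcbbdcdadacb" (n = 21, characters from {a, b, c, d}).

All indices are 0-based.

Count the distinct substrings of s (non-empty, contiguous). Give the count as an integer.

200

rank | idx | suffix
   0 |  18 | acb
   1 |  16 | adacb
   2 |   0 | adcbdcdbcdcbbdcdadacb
   3 |  20 | b
   4 |  11 | bbdcdadacb
   5 |   7 | bcdcbbdcdadacb
   6 |  12 | bdcdadacb
   7 |   3 | bdcdbcdcbbdcdadacb
   8 |  19 | cb
   9 |  10 | cbbdcdadacb
  10 |   2 | cbdcdbcdcbbdcdadacb
  11 |  14 | cdadacb
  12 |   5 | cdbcdcbbdcdadacb
  13 |   8 | cdcbbdcdadacb
  14 |  17 | dacb
  15 |  15 | dadacb
  16 |   6 | dbcdcbbdcdadacb
  17 |   9 | dcbbdcdadacb
  18 |   1 | dcbdcdbcdcbbdcdadacb
  19 |  13 | dcdadacb
  20 |   4 | dcdbcdcbbdcdadacb

SA = [18, 16, 0, 20, 11, 7, 12, 3, 19, 10, 2, 14, 5, 8, 17, 15, 6, 9, 1, 13, 4]
[i] adj suffixes → lcp
  [1] 18/16 → 1 ('a')
  [2] 16/0 → 2 ('ad')
  [3] 0/20 → 0 ('')
  [4] 20/11 → 1 ('b')
  [5] 11/7 → 1 ('b')
  [6] 7/12 → 1 ('b')
  [7] 12/3 → 4 ('bdcd')
  [8] 3/19 → 0 ('')
  [9] 19/10 → 2 ('cb')
  [10] 10/2 → 2 ('cb')
  [11] 2/14 → 1 ('c')
  [12] 14/5 → 2 ('cd')
  [13] 5/8 → 2 ('cd')
  [14] 8/17 → 0 ('')
  [15] 17/15 → 2 ('da')
  [16] 15/6 → 1 ('d')
  [17] 6/9 → 1 ('d')
  [18] 9/1 → 3 ('dcb')
  [19] 1/13 → 2 ('dc')
  [20] 13/4 → 3 ('dcd')

n(n+1)/2 = 21·22/2 = 231
Σ LCP = 0 + 1 + 2 + 0 + 1 + 1 + 1 + 4 + 0 + 2 + 2 + 1 + 2 + 2 + 0 + 2 + 1 + 1 + 3 + 2 + 3 = 31
distinct = 231 − 31 = 200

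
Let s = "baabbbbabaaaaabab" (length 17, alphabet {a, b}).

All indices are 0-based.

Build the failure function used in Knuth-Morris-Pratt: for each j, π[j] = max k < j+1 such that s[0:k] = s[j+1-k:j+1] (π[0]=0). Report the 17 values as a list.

[0, 0, 0, 1, 1, 1, 1, 2, 1, 2, 3, 0, 0, 0, 1, 2, 1]

π[0] = 0
j=1 s[j]='a': π[1]=0 (border '')
j=2 s[j]='a': π[2]=0 (border '')
j=3 s[j]='b': π[3]=1 (border 'b')
j=4 s[j]='b': k: 1→0; π[4]=1 (border 'b')
j=5 s[j]='b': k: 1→0; π[5]=1 (border 'b')
j=6 s[j]='b': k: 1→0; π[6]=1 (border 'b')
j=7 s[j]='a': π[7]=2 (border 'ba')
j=8 s[j]='b': k: 2→0; π[8]=1 (border 'b')
j=9 s[j]='a': π[9]=2 (border 'ba')
j=10 s[j]='a': π[10]=3 (border 'baa')
j=11 s[j]='a': k: 3→0; π[11]=0 (border '')
j=12 s[j]='a': π[12]=0 (border '')
j=13 s[j]='a': π[13]=0 (border '')
j=14 s[j]='b': π[14]=1 (border 'b')
j=15 s[j]='a': π[15]=2 (border 'ba')
j=16 s[j]='b': k: 2→0; π[16]=1 (border 'b')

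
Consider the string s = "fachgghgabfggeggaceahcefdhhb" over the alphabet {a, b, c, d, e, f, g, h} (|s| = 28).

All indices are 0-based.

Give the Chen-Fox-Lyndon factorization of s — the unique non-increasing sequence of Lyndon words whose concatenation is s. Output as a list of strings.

emit factor 1: 'f' (i=0, period=1)
emit factor 2: 'achgghg' (i=1, period=7)
emit factor 3: 'abfggeggaceahcefdhhb' (i=8, period=20)

["f", "achgghg", "abfggeggaceahcefdhhb"]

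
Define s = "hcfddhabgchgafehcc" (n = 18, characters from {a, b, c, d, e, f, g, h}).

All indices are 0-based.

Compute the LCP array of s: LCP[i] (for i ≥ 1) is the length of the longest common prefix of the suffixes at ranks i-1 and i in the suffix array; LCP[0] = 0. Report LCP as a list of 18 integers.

rank | idx | suffix
   0 |   6 | abgchgafehcc
   1 |  12 | afehcc
   2 |   7 | bgchgafehcc
   3 |  17 | c
   4 |  16 | cc
   5 |   1 | cfddhabgchgafehcc
   6 |   9 | chgafehcc
   7 |   3 | ddhabgchgafehcc
   8 |   4 | dhabgchgafehcc
   9 |  14 | ehcc
  10 |   2 | fddhabgchgafehcc
  11 |  13 | fehcc
  12 |  11 | gafehcc
  13 |   8 | gchgafehcc
  14 |   5 | habgchgafehcc
  15 |  15 | hcc
  16 |   0 | hcfddhabgchgafehcc
  17 |  10 | hgafehcc

SA = [6, 12, 7, 17, 16, 1, 9, 3, 4, 14, 2, 13, 11, 8, 5, 15, 0, 10]
i: (SA[i-1],SA[i]) lcp shared
  1: (6,12) 1 'a'
  2: (12,7) 0 ''
  3: (7,17) 0 ''
  4: (17,16) 1 'c'
  5: (16,1) 1 'c'
  6: (1,9) 1 'c'
  7: (9,3) 0 ''
  8: (3,4) 1 'd'
  9: (4,14) 0 ''
  10: (14,2) 0 ''
  11: (2,13) 1 'f'
  12: (13,11) 0 ''
  13: (11,8) 1 'g'
  14: (8,5) 0 ''
  15: (5,15) 1 'h'
  16: (15,0) 2 'hc'
  17: (0,10) 1 'h'

[0, 1, 0, 0, 1, 1, 1, 0, 1, 0, 0, 1, 0, 1, 0, 1, 2, 1]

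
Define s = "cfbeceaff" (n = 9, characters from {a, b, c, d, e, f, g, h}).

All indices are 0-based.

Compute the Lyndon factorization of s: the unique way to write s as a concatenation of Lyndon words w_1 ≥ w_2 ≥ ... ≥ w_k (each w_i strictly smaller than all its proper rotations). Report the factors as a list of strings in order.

["cf", "bece", "aff"]

emit factor 1: 'cf' (i=0, period=2)
emit factor 2: 'bece' (i=2, period=4)
emit factor 3: 'aff' (i=6, period=3)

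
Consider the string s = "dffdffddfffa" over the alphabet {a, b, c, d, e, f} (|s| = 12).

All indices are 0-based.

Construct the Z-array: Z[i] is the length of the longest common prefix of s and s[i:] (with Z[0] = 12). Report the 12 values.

[12, 0, 0, 4, 0, 0, 1, 3, 0, 0, 0, 0]

Z[0]=12
i=1: i≥r, start 0; Z[1]=0
i=2: i≥r, start 0; Z[2]=0
i=3: i≥r, start 0; Z[3]=4 extend→box=[3,7)
i=4: min(r-i=3, Z[1]=0)=0; Z[4]=0
i=5: min(r-i=2, Z[2]=0)=0; Z[5]=0
i=6: min(r-i=1, Z[3]=4)=1; Z[6]=1
i=7: i≥r, start 0; Z[7]=3 extend→box=[7,10)
i=8: min(r-i=2, Z[1]=0)=0; Z[8]=0
i=9: min(r-i=1, Z[2]=0)=0; Z[9]=0
i=10: i≥r, start 0; Z[10]=0
i=11: i≥r, start 0; Z[11]=0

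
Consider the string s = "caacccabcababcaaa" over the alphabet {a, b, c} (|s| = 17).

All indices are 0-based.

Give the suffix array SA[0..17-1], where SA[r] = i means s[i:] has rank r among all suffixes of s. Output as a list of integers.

[16, 15, 14, 1, 9, 11, 6, 2, 10, 12, 7, 13, 0, 8, 5, 4, 3]

rank | idx | suffix
   0 |  16 | a
   1 |  15 | aa
   2 |  14 | aaa
   3 |   1 | aacccabcababcaaa
   4 |   9 | ababcaaa
   5 |  11 | abcaaa
   6 |   6 | abcababcaaa
   7 |   2 | acccabcababcaaa
   8 |  10 | babcaaa
   9 |  12 | bcaaa
  10 |   7 | bcababcaaa
  11 |  13 | caaa
  12 |   0 | caacccabcababcaaa
  13 |   8 | cababcaaa
  14 |   5 | cabcababcaaa
  15 |   4 | ccabcababcaaa
  16 |   3 | cccabcababcaaa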